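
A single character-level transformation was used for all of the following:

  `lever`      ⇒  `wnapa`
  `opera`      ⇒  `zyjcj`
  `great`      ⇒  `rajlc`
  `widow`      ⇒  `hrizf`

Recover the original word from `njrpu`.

camel

Shifts by position in lever: pos 0: l→w (+11), pos 1: e→n (+9), pos 2: v→a (+5), pos 3: e→p (+11), pos 4: r→a (+9) — repeating every 3. It's a Vigenère-style cipher with numeric key [11,9,5]: position i shifts by key[i mod 3].
Decoding njrpu: n−11=c, j−9=a, r−5=m, p−11=e, u−9=l.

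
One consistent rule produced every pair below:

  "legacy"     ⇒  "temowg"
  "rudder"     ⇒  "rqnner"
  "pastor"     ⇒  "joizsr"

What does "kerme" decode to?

l(11)→t(19) and e(4)→e(4) fit y≡17x+14 (mod 26); the inverse of 17 mod 26 is 23. Treating letters as 0–25, the rule is x ↦ 17x + 14 (mod 26).
Decoding kerme: k(10)→23·(10−14)≡12=m; e(4)→23·(4−14)≡4=e; r(17)→23·(17−14)≡17=r; m(12)→23·(12−14)≡6=g; e(4)→23·(4−14)≡4=e (all mod 26).

merge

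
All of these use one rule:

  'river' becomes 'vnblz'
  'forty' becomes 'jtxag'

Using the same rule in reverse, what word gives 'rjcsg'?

In river: r→v is +4, i→n is +5, v→b is +6, e→l is +7 — the shift increases by 1 each position. Letter i (0-indexed) is shifted by i+4, so successive shifts are 4, 5, 6, ….
Undoing it on rjcsg: r−4=n, j−5=e, c−6=w, s−7=l, g−8=y.

newly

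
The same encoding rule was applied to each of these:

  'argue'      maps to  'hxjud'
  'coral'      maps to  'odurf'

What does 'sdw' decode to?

Two steps: reverse the string, then apply a Caesar shift of +3.
Reversing it on sdw: shift back: s−3=p, d−3=a, w−3=t → pat; then reverse → tap.

tap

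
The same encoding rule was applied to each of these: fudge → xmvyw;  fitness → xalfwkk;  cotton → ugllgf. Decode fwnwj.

Compare letters: f→x is +18, u→m is +18, d→v is +18 — a constant shift. It's a constant shift of +18 (ROT18).
Reversing it on fwnwj: f−18=n, w−18=e, n−18=v, w−18=e, j−18=r.

never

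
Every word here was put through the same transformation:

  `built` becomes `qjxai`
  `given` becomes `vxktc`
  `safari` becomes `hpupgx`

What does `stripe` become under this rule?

higxet

Compare letters: b→q is +15, u→j is +15, i→x is +15 — a constant shift. It's a constant shift of +15 (ROT15).
Applying it to stripe: s+15=h, t+15=i, r+15=g, i+15=x, p+15=e, e+15=t.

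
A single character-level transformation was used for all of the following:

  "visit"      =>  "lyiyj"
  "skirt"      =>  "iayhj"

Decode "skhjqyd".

Compare letters: v→l is +16, i→y is +16, s→i is +16 — a constant shift. Every letter moves 16 places later in the alphabet, wrapping around z→a.
Undoing it on skhjqyd: s−16=c, k−16=u, h−16=r, j−16=t, q−16=a, y−16=i, d−16=n.

curtain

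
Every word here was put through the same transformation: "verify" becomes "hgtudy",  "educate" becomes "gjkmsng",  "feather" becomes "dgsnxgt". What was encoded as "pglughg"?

Each letter's alphabet position (a=0..z=25) is mapped through 23·x+18 mod 26 — an affine cipher.
Reversing it on pglughg: p(15)→17·(15−18)≡1=b; g(6)→17·(6−18)≡4=e; l(11)→17·(11−18)≡11=l; u(20)→17·(20−18)≡8=i; g(6)→17·(6−18)≡4=e; h(7)→17·(7−18)≡21=v; g(6)→17·(6−18)≡4=e (all mod 26).

believe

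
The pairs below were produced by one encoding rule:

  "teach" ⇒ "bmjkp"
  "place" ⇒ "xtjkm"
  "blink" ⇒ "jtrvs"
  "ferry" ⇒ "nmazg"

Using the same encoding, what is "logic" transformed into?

twpqk

It's a Vigenère-style cipher with numeric key [8,8,9]: position i shifts by key[i mod 3].
For logic: l+8=t, o+8=w, g+9=p, i+8=q, c+8=k.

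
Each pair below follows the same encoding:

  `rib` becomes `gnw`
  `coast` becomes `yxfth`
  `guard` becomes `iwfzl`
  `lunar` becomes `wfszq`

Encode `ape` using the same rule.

juf

The output letters match the input read backwards, each shifted +5: rib reversed is bir. Two steps: reverse the string, then apply a Caesar shift of +5.
Applying it to ape: reverse → epa; then shift: e+5=j, p+5=u, a+5=f.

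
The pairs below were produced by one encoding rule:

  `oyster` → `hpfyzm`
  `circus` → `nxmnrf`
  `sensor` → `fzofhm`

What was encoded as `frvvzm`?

summer

o(14)→h(7) and y(24)→p(15) fit y≡19x+1 (mod 26); the inverse of 19 mod 26 is 11. Treating letters as 0–25, the rule is x ↦ 19x + 1 (mod 26).
Decoding frvvzm: f(5)→11·(5−1)≡18=s; r(17)→11·(17−1)≡20=u; v(21)→11·(21−1)≡12=m; v(21)→11·(21−1)≡12=m; z(25)→11·(25−1)≡4=e; m(12)→11·(12−1)≡17=r (all mod 26).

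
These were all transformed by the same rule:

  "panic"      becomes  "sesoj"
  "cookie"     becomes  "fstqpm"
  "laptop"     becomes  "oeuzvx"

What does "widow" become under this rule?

The shift increases by 1 at each position, starting from +3: 3, 4, 5, ….
Applying it to widow: w+3=z, i+4=m, d+5=i, o+6=u, w+7=d.

zmiud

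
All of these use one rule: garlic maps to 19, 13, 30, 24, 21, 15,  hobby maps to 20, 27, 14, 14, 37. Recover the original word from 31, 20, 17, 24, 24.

shell

g is letter #7 and maps to 19: an offset of 12. The number is (letter's place in the alphabet, a=1) + 12.
Undoing it on 31, 20, 17, 24, 24: 31→(31−12)÷1=19=s, 20→(20−12)÷1=8=h, 17→(17−12)÷1=5=e, 24→(24−12)÷1=12=l, 24→(24−12)÷1=12=l.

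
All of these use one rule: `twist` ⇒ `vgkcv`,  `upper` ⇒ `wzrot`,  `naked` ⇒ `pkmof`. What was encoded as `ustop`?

siren

Shifts by position in twist: pos 0: t→v (+2), pos 1: w→g (+10), pos 2: i→k (+2), pos 3: s→c (+10) — repeating every 2. It's a Vigenère-style cipher with numeric key [2,10]: position i shifts by key[i mod 2].
Undoing it on ustop: u−2=s, s−10=i, t−2=r, o−10=e, p−2=n.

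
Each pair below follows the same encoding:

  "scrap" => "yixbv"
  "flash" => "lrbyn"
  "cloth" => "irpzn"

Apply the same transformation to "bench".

hftin

The shift depends on letter class: consonant s→y is +6, but vowel a→b is +1. Vowels shift forward by 1 and consonants shift forward by 6.
On bench: b(cons)+6=h, e(vowel)+1=f, n(cons)+6=t, c(cons)+6=i, h(cons)+6=n.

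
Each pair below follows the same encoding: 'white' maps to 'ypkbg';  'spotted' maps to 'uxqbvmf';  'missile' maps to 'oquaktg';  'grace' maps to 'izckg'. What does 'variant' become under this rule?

xitqcvv

Shifts by position in white: pos 0: w→y (+2), pos 1: h→p (+8), pos 2: i→k (+2), pos 3: t→b (+8) — repeating every 2. It's a Vigenère-style cipher with numeric key [2,8]: position i shifts by key[i mod 2].
On variant: v+2=x, a+8=i, r+2=t, i+8=q, a+2=c, n+8=v, t+2=v.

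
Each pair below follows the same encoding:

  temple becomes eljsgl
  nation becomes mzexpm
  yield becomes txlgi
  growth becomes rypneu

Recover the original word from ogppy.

floor

t(19)→e(4) and e(4)→l(11) fit y≡3x+25 (mod 26); the inverse of 3 mod 26 is 9. Each letter's alphabet position (a=0..z=25) is mapped through 3·x+25 mod 26 — an affine cipher.
Undoing it on ogppy: o(14)→9·(14−25)≡5=f; g(6)→9·(6−25)≡11=l; p(15)→9·(15−25)≡14=o; p(15)→9·(15−25)≡14=o; y(24)→9·(24−25)≡17=r (all mod 26).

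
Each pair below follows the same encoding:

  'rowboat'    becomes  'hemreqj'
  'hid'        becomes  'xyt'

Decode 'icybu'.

Every letter moves 16 places later in the alphabet, wrapping around z→a.
Decoding icybu: i−16=s, c−16=m, y−16=i, b−16=l, u−16=e.

smile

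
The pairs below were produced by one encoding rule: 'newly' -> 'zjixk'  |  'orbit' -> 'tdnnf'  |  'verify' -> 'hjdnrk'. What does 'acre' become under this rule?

The rule splits by letter class: vowels +5, consonants +12.
Applying it to acre: a(vowel)+5=f, c(cons)+12=o, r(cons)+12=d, e(vowel)+5=j.

fodj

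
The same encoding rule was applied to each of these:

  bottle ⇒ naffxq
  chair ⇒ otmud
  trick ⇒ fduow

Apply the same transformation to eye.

Compare letters: b→n is +12, o→a is +12, t→f is +12 — a constant shift. Each letter is shifted forward by 12 in the alphabet (a Caesar shift of +12).
Applying it to eye: e+12=q, y+12=k, e+12=q.

qkq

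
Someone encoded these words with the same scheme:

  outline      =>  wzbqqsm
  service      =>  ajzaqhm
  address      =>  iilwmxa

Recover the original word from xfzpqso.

Shifts by position in outline: pos 0: o→w (+8), pos 1: u→z (+5), pos 2: t→b (+8), pos 3: l→q (+5) — repeating every 2. The shifts repeat in a cycle of length 2: positions 0,1,… shift by +8, +5, then the pattern repeats.
Decoding xfzpqso: x−8=p, f−5=a, z−8=r, p−5=k, q−8=i, s−5=n, o−8=g.

parking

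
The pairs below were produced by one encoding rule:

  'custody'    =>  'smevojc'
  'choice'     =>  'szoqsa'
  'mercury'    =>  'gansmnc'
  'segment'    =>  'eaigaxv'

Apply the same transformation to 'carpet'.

sknfav

c(2)→s(18) and u(20)→m(12) fit y≡17x+10 (mod 26); the inverse of 17 mod 26 is 23. Treating letters as 0–25, the rule is x ↦ 17x + 10 (mod 26).
On carpet: c(2)→17·2+10≡18=s; a(0)→17·0+10≡10=k; r(17)→17·17+10≡13=n; p(15)→17·15+10≡5=f; e(4)→17·4+10≡0=a; t(19)→17·19+10≡21=v (all mod 26).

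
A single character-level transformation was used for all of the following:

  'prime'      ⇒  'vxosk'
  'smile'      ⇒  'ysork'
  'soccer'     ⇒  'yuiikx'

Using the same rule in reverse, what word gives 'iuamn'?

Compare letters: p→v is +6, r→x is +6, i→o is +6 — a constant shift. Each letter is shifted forward by 6 in the alphabet (a Caesar shift of +6).
Undoing it on iuamn: i−6=c, u−6=o, a−6=u, m−6=g, n−6=h.

cough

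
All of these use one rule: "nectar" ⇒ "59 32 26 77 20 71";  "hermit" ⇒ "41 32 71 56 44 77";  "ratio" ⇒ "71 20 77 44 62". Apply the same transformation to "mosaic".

56 62 74 20 44 26

n(#14)→59 and e(#5)→32: differences scale by 3, so n = 3·pos + 17. The formula is n = 3×(alphabet index, a=1) + 17.
For mosaic: m=13→56, o=15→62, s=19→74, a=1→20, i=9→44, c=3→26.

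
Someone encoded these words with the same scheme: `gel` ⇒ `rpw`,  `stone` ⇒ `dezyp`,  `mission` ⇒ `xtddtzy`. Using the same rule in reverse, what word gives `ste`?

hit

Every letter moves 11 places later in the alphabet, wrapping around z→a.
Reversing it on ste: s−11=h, t−11=i, e−11=t.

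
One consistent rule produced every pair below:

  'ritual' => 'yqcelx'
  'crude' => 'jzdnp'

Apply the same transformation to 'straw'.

Each letter shifts forward by (position + 7), i.e. 7, 8, 9, … — the shift grows by one for each successive letter.
On straw: s+7=z, t+8=b, r+9=a, a+10=k, w+11=h.

zbakh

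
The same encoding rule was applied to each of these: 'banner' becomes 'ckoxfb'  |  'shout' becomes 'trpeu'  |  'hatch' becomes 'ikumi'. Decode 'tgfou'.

Shifts by position in banner: pos 0: b→c (+1), pos 1: a→k (+10), pos 2: n→o (+1), pos 3: n→x (+10) — repeating every 2. The shifts repeat in a cycle of length 2: positions 0,1,… shift by +1, +10, then the pattern repeats.
Reversing it on tgfou: t−1=s, g−10=w, f−1=e, o−10=e, u−1=t.

sweet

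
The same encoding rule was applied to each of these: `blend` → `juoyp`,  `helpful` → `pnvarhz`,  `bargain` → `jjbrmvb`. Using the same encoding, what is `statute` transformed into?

ackeggs

In blend: b→j is +8, l→u is +9, e→o is +10, n→y is +11 — the shift increases by 1 each position. The shift increases by 1 at each position, starting from +8: 8, 9, 10, ….
On statute: s+8=a, t+9=c, a+10=k, t+11=e, u+12=g, t+13=g, e+14=s.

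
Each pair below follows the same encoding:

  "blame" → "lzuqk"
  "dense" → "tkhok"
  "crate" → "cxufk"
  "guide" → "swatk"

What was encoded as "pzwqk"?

plume

This is an affine cipher: with a=0,…,z=25, each position x becomes (17x+20) mod 26.
Undoing it on pzwqk: p(15)→23·(15−20)≡15=p; z(25)→23·(25−20)≡11=l; w(22)→23·(22−20)≡20=u; q(16)→23·(16−20)≡12=m; k(10)→23·(10−20)≡4=e (all mod 26).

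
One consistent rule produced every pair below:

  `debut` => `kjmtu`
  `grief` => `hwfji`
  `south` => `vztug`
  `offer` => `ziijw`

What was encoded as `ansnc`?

d(3)→k(10) and e(4)→j(9) fit y≡25x+13 (mod 26); the inverse of 25 mod 26 is 25. Treating letters as 0–25, the rule is x ↦ 25x + 13 (mod 26).
Reversing it on ansnc: a(0)→25·(0−13)≡13=n; n(13)→25·(13−13)≡0=a; s(18)→25·(18−13)≡21=v; n(13)→25·(13−13)≡0=a; c(2)→25·(2−13)≡11=l (all mod 26).

naval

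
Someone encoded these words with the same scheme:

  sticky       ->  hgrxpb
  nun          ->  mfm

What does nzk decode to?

Each pair mirrors across the alphabet (s↔h, t↔g, i↔r): positions sum to 25. This is the alphabet-reversal cipher (Atbash): a becomes z, b becomes y, etc.
Decoding nzk: n↔m, z↔a, k↔p.

map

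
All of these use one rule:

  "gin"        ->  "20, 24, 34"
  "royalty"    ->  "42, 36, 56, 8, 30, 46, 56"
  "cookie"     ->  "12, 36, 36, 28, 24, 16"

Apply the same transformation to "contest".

The formula is n = 2×(alphabet index, a=1) + 6.
Applying it to contest: c=3→12, o=15→36, n=14→34, t=20→46, e=5→16, s=19→44, t=20→46.

12, 36, 34, 46, 16, 44, 46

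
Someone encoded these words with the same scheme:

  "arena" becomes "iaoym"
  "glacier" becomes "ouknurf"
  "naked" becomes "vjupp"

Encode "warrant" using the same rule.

In arena: a→i is +8, r→a is +9, e→o is +10, n→y is +11 — the shift increases by 1 each position. The shift increases by 1 at each position, starting from +8: 8, 9, 10, ….
Applying it to warrant: w+8=e, a+9=j, r+10=b, r+11=c, a+12=m, n+13=a, t+14=h.

ejbcmah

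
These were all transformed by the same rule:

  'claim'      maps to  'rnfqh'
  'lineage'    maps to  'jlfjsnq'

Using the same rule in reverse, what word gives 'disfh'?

candy

The output letters match the input read backwards, each shifted +5: claim reversed is mialc. The word is reversed, then every letter is shifted forward by 5.
Reversing it on disfh: shift back: d−5=y, i−5=d, s−5=n, f−5=a, h−5=c → ydnac; then reverse → candy.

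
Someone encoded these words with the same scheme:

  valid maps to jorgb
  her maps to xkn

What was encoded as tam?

gun

The word is reversed, then every letter is shifted forward by 6.
Undoing it on tam: shift back: t−6=n, a−6=u, m−6=g → nug; then reverse → gun.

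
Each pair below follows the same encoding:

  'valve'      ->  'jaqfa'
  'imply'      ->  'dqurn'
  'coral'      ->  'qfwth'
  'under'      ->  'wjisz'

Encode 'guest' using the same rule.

yxjzl

The output letters match the input read backwards, each shifted +5: valve reversed is evlav. Read the word backwards and shift each letter +5.
On guest: reverse → tseug; then shift: t+5=y, s+5=x, e+5=j, u+5=z, g+5=l.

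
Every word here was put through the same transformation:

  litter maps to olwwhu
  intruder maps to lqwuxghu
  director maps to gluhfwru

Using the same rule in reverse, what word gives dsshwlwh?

Compare letters: l→o is +3, i→l is +3, t→w is +3 — a constant shift. It's a constant shift of +3 (ROT3).
Decoding dsshwlwh: d−3=a, s−3=p, s−3=p, h−3=e, w−3=t, l−3=i, w−3=t, h−3=e.

appetite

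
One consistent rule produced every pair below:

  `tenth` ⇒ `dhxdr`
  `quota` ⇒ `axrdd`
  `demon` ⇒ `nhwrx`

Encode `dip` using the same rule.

Vowels shift forward by 3 and consonants shift forward by 10.
Applying it to dip: d(cons)+10=n, i(vowel)+3=l, p(cons)+10=z.

nlz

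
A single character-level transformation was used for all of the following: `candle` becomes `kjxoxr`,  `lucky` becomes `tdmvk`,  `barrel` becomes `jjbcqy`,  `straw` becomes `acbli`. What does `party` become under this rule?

In candle: c→k is +8, a→j is +9, n→x is +10, d→o is +11 — the shift increases by 1 each position. The shift increases by 1 at each position, starting from +8: 8, 9, 10, ….
For party: p+8=x, a+9=j, r+10=b, t+11=e, y+12=k.

xjbek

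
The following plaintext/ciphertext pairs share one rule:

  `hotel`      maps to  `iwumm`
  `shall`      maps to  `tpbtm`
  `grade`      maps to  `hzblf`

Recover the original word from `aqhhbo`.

A repeating key of period 2 is used — shifts +1, +8 over and over.
Reversing it on aqhhbo: a−1=z, q−8=i, h−1=g, h−8=z, b−1=a, o−8=g.

zigzag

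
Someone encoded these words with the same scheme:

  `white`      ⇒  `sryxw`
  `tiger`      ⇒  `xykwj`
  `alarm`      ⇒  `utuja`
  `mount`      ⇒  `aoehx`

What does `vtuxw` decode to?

plate

w(22)→s(18) and h(7)→r(17) fit y≡7x+20 (mod 26); the inverse of 7 mod 26 is 15. This is an affine cipher: with a=0,…,z=25, each position x becomes (7x+20) mod 26.
Undoing it on vtuxw: v(21)→15·(21−20)≡15=p; t(19)→15·(19−20)≡11=l; u(20)→15·(20−20)≡0=a; x(23)→15·(23−20)≡19=t; w(22)→15·(22−20)≡4=e (all mod 26).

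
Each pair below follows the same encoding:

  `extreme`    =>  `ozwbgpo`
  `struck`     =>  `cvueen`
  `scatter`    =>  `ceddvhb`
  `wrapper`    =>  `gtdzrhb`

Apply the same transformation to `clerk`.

mnhbm

Shifts by position in extreme: pos 0: e→o (+10), pos 1: x→z (+2), pos 2: t→w (+3), pos 3: r→b (+10), pos 4: e→g (+2), pos 5: m→p (+3) — repeating every 3. A repeating key of period 3 is used — shifts +10, +2, +3 over and over.
Applying it to clerk: c+10=m, l+2=n, e+3=h, r+10=b, k+2=m.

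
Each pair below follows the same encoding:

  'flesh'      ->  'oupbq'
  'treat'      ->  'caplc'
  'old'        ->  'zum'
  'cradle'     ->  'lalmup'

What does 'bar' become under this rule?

The shift depends on letter class: consonant f→o is +9, but vowel e→p is +11. Two shifts are in play — +11 for a/e/i/o/u, +9 for every other letter.
Applying it to bar: b(cons)+9=k, a(vowel)+11=l, r(cons)+9=a.

kla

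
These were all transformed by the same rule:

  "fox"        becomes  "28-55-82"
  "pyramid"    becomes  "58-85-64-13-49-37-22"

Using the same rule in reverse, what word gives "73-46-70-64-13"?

With a=1..z=26, the number is 3·pos + 10.
Decoding 73-46-70-64-13: 73→(73−10)÷3=21=u, 46→(46−10)÷3=12=l, 70→(70−10)÷3=20=t, 64→(64−10)÷3=18=r, 13→(13−10)÷3=1=a.

ultra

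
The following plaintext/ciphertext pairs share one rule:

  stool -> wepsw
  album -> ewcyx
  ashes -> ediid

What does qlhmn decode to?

magic

It's a Vigenère-style cipher with numeric key [4,11,1]: position i shifts by key[i mod 3].
Reversing it on qlhmn: q−4=m, l−11=a, h−1=g, m−4=i, n−11=c.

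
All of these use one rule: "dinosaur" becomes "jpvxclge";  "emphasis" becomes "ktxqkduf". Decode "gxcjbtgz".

aquarium

In dinosaur: d→j is +6, i→p is +7, n→v is +8, o→x is +9 — the shift increases by 1 each position. Each letter shifts forward by (position + 6), i.e. 6, 7, 8, … — the shift grows by one for each successive letter.
Decoding gxcjbtgz: g−6=a, x−7=q, c−8=u, j−9=a, b−10=r, t−11=i, g−12=u, z−13=m.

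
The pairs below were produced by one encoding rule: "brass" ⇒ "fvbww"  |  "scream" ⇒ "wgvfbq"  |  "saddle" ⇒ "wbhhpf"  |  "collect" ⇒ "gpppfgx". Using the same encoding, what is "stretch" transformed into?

wxvfxgl

The shift depends on letter class: consonant b→f is +4, but vowel a→b is +1. Vowels shift forward by 1 and consonants shift forward by 4.
For stretch: s(cons)+4=w, t(cons)+4=x, r(cons)+4=v, e(vowel)+1=f, t(cons)+4=x, c(cons)+4=g, h(cons)+4=l.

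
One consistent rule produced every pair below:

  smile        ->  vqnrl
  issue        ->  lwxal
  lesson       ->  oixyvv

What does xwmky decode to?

usher

In smile: s→v is +3, m→q is +4, i→n is +5, l→r is +6 — the shift increases by 1 each position. The shift increases by 1 at each position, starting from +3: 3, 4, 5, ….
Decoding xwmky: x−3=u, w−4=s, m−5=h, k−6=e, y−7=r.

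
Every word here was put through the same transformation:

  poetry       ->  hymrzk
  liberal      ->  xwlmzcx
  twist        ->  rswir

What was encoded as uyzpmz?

This is an affine cipher: with a=0,…,z=25, each position x becomes (9x+2) mod 26.
Decoding uyzpmz: u(20)→3·(20−2)≡2=c; y(24)→3·(24−2)≡14=o; z(25)→3·(25−2)≡17=r; p(15)→3·(15−2)≡13=n; m(12)→3·(12−2)≡4=e; z(25)→3·(25−2)≡17=r (all mod 26).

corner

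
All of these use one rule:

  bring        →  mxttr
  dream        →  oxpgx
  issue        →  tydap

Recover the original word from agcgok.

Shifts by position in bring: pos 0: b→m (+11), pos 1: r→x (+6), pos 2: i→t (+11), pos 3: n→t (+6) — repeating every 2. A repeating key of period 2 is used — shifts +11, +6 over and over.
Undoing it on agcgok: a−11=p, g−6=a, c−11=r, g−6=a, o−11=d, k−6=e.

parade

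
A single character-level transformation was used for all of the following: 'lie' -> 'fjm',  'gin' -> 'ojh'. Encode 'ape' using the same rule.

fqb

The output letters match the input read backwards, each shifted +1: lie reversed is eil. Two steps: reverse the string, then apply a Caesar shift of +1.
Applying it to ape: reverse → epa; then shift: e+1=f, p+1=q, a+1=b.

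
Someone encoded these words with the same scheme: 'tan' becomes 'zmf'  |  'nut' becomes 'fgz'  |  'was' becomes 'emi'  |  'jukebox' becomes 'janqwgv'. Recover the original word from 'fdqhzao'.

convert

Two steps: reverse the string, then apply a Caesar shift of +12.
Undoing it on fdqhzao: shift back: f−12=t, d−12=r, q−12=e, h−12=v, z−12=n, a−12=o, o−12=c → trevnoc; then reverse → convert.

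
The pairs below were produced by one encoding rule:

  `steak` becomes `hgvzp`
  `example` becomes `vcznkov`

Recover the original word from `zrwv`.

Each pair mirrors across the alphabet (s↔h, t↔g, e↔v): positions sum to 25. This is the alphabet-reversal cipher (Atbash): a becomes z, b becomes y, etc.
Reversing it on zrwv: z↔a, r↔i, w↔d, v↔e.

aide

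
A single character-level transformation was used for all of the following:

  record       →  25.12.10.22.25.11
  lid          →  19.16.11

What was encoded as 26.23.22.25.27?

Each letter is replaced by its alphabet position (a=1..z=26) + 7.
Decoding 26.23.22.25.27: 26→(26−7)÷1=19=s, 23→(23−7)÷1=16=p, 22→(22−7)÷1=15=o, 25→(25−7)÷1=18=r, 27→(27−7)÷1=20=t.

sport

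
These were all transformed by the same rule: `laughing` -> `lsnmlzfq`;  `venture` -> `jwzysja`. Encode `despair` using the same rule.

wnfuxji

The word is reversed, then every letter is shifted forward by 5.
On despair: reverse → riapsed; then shift: r+5=w, i+5=n, a+5=f, p+5=u, s+5=x, e+5=j, d+5=i.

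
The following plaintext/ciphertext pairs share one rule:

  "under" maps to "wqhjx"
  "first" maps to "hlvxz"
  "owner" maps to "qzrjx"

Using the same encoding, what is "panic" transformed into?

rdrni

In under: u→w is +2, n→q is +3, d→h is +4, e→j is +5 — the shift increases by 1 each position. Each letter shifts forward by (position + 2), i.e. 2, 3, 4, … — the shift grows by one for each successive letter.
On panic: p+2=r, a+3=d, n+4=r, i+5=n, c+6=i.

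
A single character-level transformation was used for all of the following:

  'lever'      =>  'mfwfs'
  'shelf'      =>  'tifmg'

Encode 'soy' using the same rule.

tpz

This is a Caesar cipher with shift 1.
Applying it to soy: s+1=t, o+1=p, y+1=z.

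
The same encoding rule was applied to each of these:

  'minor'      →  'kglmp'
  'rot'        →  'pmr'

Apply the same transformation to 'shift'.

qfgdr

Compare letters: m→k is +24, i→g is +24, n→l is +24 — a constant shift. It's a constant shift of +24 (ROT24).
Applying it to shift: s+24=q, h+24=f, i+24=g, f+24=d, t+24=r.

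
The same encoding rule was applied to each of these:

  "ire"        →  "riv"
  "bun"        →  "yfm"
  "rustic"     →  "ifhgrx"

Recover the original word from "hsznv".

This is the alphabet-reversal cipher (Atbash): a becomes z, b becomes y, etc.
Decoding hsznv: h↔s, s↔h, z↔a, n↔m, v↔e.

shame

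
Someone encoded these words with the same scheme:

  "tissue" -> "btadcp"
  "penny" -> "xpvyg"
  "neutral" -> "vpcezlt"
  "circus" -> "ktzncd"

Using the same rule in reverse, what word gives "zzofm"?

Shifts by position in tissue: pos 0: t→b (+8), pos 1: i→t (+11), pos 2: s→a (+8), pos 3: s→d (+11) — repeating every 2. A repeating key of period 2 is used — shifts +8, +11 over and over.
Reversing it on zzofm: z−8=r, z−11=o, o−8=g, f−11=u, m−8=e.

rogue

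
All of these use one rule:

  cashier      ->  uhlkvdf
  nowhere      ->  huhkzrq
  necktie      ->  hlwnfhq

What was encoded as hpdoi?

Two steps: reverse the string, then apply a Caesar shift of +3.
Reversing it on hpdoi: shift back: h−3=e, p−3=m, d−3=a, o−3=l, i−3=f → emalf; then reverse → flame.

flame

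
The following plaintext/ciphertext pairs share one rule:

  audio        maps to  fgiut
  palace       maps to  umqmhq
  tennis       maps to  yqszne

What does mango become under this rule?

Shifts by position in audio: pos 0: a→f (+5), pos 1: u→g (+12), pos 2: d→i (+5), pos 3: i→u (+12) — repeating every 2. The shifts repeat in a cycle of length 2: positions 0,1,… shift by +5, +12, then the pattern repeats.
Applying it to mango: m+5=r, a+12=m, n+5=s, g+12=s, o+5=t.

rmsst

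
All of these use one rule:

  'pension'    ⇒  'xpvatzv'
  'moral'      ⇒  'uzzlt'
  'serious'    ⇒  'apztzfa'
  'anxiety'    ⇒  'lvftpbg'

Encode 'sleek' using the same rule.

The rule splits by letter class: vowels +11, consonants +8.
For sleek: s(cons)+8=a, l(cons)+8=t, e(vowel)+11=p, e(vowel)+11=p, k(cons)+8=s.

atpps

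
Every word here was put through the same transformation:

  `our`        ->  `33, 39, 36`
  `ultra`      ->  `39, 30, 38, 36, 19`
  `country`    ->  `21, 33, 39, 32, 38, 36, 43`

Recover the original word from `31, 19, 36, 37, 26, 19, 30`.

Letters become their 1-based position plus 18 (so a→19, b→20, …).
Reversing it on 31, 19, 36, 37, 26, 19, 30: 31→(31−18)÷1=13=m, 19→(19−18)÷1=1=a, 36→(36−18)÷1=18=r, 37→(37−18)÷1=19=s, 26→(26−18)÷1=8=h, 19→(19−18)÷1=1=a, 30→(30−18)÷1=12=l.

marshal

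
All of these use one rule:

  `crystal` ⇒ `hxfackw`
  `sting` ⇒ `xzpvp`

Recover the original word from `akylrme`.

In crystal: c→h is +5, r→x is +6, y→f is +7, s→a is +8 — the shift increases by 1 each position. Each letter shifts forward by (position + 5), i.e. 5, 6, 7, … — the shift grows by one for each successive letter.
Undoing it on akylrme: a−5=v, k−6=e, y−7=r, l−8=d, r−9=i, m−10=c, e−11=t.

verdict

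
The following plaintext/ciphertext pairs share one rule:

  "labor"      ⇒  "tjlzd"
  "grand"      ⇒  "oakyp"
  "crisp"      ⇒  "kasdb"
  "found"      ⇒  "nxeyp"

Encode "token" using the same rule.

Letter i (0-indexed) is shifted by i+8, so successive shifts are 8, 9, 10, ….
On token: t+8=b, o+9=x, k+10=u, e+11=p, n+12=z.

bxupz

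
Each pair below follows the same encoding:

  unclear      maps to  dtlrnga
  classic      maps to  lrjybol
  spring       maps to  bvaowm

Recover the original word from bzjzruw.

station

It's a Vigenère-style cipher with numeric key [9,6]: position i shifts by key[i mod 2].
Undoing it on bzjzruw: b−9=s, z−6=t, j−9=a, z−6=t, r−9=i, u−6=o, w−9=n.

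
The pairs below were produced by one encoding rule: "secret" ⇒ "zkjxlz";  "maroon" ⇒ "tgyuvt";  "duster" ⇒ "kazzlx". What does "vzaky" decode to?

otter

Shifts by position in secret: pos 0: s→z (+7), pos 1: e→k (+6), pos 2: c→j (+7), pos 3: r→x (+6) — repeating every 2. It's a Vigenère-style cipher with numeric key [7,6]: position i shifts by key[i mod 2].
Reversing it on vzaky: v−7=o, z−6=t, a−7=t, k−6=e, y−7=r.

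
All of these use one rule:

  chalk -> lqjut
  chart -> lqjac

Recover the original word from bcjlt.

Compare letters: c→l is +9, h→q is +9, a→j is +9 — a constant shift. Every letter moves 9 places later in the alphabet, wrapping around z→a.
Decoding bcjlt: b−9=s, c−9=t, j−9=a, l−9=c, t−9=k.

stack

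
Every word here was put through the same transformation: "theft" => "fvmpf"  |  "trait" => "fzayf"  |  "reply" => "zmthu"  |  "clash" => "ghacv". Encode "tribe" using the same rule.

t(19)→f(5) and h(7)→v(21) fit y≡3x+0 (mod 26); the inverse of 3 mod 26 is 9. This is an affine cipher: with a=0,…,z=25, each position x becomes (3x+0) mod 26.
Applying it to tribe: t(19)→3·19+0≡5=f; r(17)→3·17+0≡25=z; i(8)→3·8+0≡24=y; b(1)→3·1+0≡3=d; e(4)→3·4+0≡12=m (all mod 26).

fzydm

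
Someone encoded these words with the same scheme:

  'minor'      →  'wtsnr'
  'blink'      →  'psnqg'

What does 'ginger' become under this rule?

wjlsnl

The output letters match the input read backwards, each shifted +5: minor reversed is ronim. The word is reversed, then every letter is shifted forward by 5.
For ginger: reverse → regnig; then shift: r+5=w, e+5=j, g+5=l, n+5=s, i+5=n, g+5=l.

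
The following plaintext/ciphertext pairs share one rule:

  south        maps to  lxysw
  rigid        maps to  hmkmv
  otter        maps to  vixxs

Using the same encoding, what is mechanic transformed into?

The output letters match the input read backwards, each shifted +4: south reversed is htuos. The word is reversed, then every letter is shifted forward by 4.
For mechanic: reverse → cinahcem; then shift: c+4=g, i+4=m, n+4=r, a+4=e, h+4=l, c+4=g, e+4=i, m+4=q.

gmrelgiq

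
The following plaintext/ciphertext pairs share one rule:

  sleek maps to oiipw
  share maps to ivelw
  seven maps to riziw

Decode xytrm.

input

The output letters match the input read backwards, each shifted +4: sleek reversed is keels. Two steps: reverse the string, then apply a Caesar shift of +4.
Decoding xytrm: shift back: x−4=t, y−4=u, t−4=p, r−4=n, m−4=i → tupni; then reverse → input.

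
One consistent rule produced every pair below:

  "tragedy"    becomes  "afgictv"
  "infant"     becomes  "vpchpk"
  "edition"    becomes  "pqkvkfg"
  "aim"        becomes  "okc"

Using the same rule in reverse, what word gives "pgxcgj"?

The output letters match the input read backwards, each shifted +2: tragedy reversed is ydegart. Read the word backwards and shift each letter +2.
Undoing it on pgxcgj: shift back: p−2=n, g−2=e, x−2=v, c−2=a, g−2=e, j−2=h → nevaeh; then reverse → heaven.

heaven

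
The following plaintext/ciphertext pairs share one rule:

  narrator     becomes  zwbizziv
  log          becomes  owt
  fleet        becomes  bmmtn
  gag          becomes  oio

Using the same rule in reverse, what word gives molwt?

lodge

The word is reversed, then every letter is shifted forward by 8.
Reversing it on molwt: shift back: m−8=e, o−8=g, l−8=d, w−8=o, t−8=l → egdol; then reverse → lodge.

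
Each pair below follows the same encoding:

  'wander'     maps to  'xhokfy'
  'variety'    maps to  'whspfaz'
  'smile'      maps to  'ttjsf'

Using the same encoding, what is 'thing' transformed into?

uojuh

Shifts by position in wander: pos 0: w→x (+1), pos 1: a→h (+7), pos 2: n→o (+1), pos 3: d→k (+7) — repeating every 2. The shifts repeat in a cycle of length 2: positions 0,1,… shift by +1, +7, then the pattern repeats.
For thing: t+1=u, h+7=o, i+1=j, n+7=u, g+1=h.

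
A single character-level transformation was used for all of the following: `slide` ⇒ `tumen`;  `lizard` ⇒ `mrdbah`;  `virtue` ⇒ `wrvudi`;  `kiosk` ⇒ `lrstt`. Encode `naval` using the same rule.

ojzbu

Shifts by position in slide: pos 0: s→t (+1), pos 1: l→u (+9), pos 2: i→m (+4), pos 3: d→e (+1), pos 4: e→n (+9) — repeating every 3. A repeating key of period 3 is used — shifts +1, +9, +4 over and over.
Applying it to naval: n+1=o, a+9=j, v+4=z, a+1=b, l+9=u.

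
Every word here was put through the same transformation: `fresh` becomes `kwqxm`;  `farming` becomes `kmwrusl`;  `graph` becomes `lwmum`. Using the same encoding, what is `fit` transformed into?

The shift depends on letter class: consonant f→k is +5, but vowel e→q is +12. Two shifts are in play — +12 for a/e/i/o/u, +5 for every other letter.
Applying it to fit: f(cons)+5=k, i(vowel)+12=u, t(cons)+5=y.

kuy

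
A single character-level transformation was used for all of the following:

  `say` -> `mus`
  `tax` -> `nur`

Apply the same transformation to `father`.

Every letter moves 20 places later in the alphabet, wrapping around z→a.
For father: f+20=z, a+20=u, t+20=n, h+20=b, e+20=y, r+20=l.

zunbyl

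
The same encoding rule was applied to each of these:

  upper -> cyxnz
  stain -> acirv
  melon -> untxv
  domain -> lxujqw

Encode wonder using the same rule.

exvmma

Shifts by position in upper: pos 0: u→c (+8), pos 1: p→y (+9), pos 2: p→x (+8), pos 3: e→n (+9) — repeating every 2. The shifts repeat in a cycle of length 2: positions 0,1,… shift by +8, +9, then the pattern repeats.
For wonder: w+8=e, o+9=x, n+8=v, d+9=m, e+8=m, r+9=a.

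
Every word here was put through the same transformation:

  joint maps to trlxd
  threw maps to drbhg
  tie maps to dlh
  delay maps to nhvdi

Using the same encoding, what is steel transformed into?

The rule splits by letter class: vowels +3, consonants +10.
On steel: s(cons)+10=c, t(cons)+10=d, e(vowel)+3=h, e(vowel)+3=h, l(cons)+10=v.

cdhhv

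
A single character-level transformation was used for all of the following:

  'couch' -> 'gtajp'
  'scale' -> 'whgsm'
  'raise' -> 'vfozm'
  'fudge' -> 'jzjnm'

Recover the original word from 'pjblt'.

In couch: c→g is +4, o→t is +5, u→a is +6, c→j is +7 — the shift increases by 1 each position. Letter i (0-indexed) is shifted by i+4, so successive shifts are 4, 5, 6, ….
Undoing it on pjblt: p−4=l, j−5=e, b−6=v, l−7=e, t−8=l.

level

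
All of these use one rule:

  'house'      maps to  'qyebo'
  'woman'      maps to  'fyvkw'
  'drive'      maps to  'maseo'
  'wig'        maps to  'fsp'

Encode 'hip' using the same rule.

Two shifts are in play — +10 for a/e/i/o/u, +9 for every other letter.
Applying it to hip: h(cons)+9=q, i(vowel)+10=s, p(cons)+9=y.

qsy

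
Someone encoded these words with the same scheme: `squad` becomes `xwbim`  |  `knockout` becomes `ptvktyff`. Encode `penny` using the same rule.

ukuvh

In squad: s→x is +5, q→w is +6, u→b is +7, a→i is +8 — the shift increases by 1 each position. Each letter shifts forward by (position + 5), i.e. 5, 6, 7, … — the shift grows by one for each successive letter.
Applying it to penny: p+5=u, e+6=k, n+7=u, n+8=v, y+9=h.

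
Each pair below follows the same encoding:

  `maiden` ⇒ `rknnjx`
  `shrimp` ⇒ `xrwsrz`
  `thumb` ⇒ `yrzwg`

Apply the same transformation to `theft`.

yrjpy

Shifts by position in maiden: pos 0: m→r (+5), pos 1: a→k (+10), pos 2: i→n (+5), pos 3: d→n (+10) — repeating every 2. It's a Vigenère-style cipher with numeric key [5,10]: position i shifts by key[i mod 2].
For theft: t+5=y, h+10=r, e+5=j, f+10=p, t+5=y.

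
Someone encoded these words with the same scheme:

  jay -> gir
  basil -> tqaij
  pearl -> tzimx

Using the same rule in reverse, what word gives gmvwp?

honey

The output letters match the input read backwards, each shifted +8: jay reversed is yaj. Read the word backwards and shift each letter +8.
Reversing it on gmvwp: shift back: g−8=y, m−8=e, v−8=n, w−8=o, p−8=h → yenoh; then reverse → honey.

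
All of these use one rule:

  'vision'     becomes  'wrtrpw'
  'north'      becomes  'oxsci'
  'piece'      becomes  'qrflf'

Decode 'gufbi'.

It's a Vigenère-style cipher with numeric key [1,9]: position i shifts by key[i mod 2].
Reversing it on gufbi: g−1=f, u−9=l, f−1=e, b−9=s, i−1=h.

flesh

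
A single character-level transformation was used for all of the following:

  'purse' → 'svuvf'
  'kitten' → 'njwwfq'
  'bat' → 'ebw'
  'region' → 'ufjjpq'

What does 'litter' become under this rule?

ojwwfu

The shift depends on letter class: consonant p→s is +3, but vowel u→v is +1. Two shifts are in play — +1 for a/e/i/o/u, +3 for every other letter.
On litter: l(cons)+3=o, i(vowel)+1=j, t(cons)+3=w, t(cons)+3=w, e(vowel)+1=f, r(cons)+3=u.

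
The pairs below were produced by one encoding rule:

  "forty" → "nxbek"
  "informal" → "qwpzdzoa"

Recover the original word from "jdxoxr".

Letter i (0-indexed) is shifted by i+8, so successive shifts are 8, 9, 10, ….
Reversing it on jdxoxr: j−8=b, d−9=u, x−10=n, o−11=d, x−12=l, r−13=e.

bundle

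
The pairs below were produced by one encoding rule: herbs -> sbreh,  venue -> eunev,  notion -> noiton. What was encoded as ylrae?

The output letters match the input read backwards: herbs reversed is sbreh. It's just the letters in reverse order.
Decoding ylrae: then reverse → early.

early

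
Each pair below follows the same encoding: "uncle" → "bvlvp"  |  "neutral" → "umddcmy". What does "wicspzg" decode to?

In uncle: u→b is +7, n→v is +8, c→l is +9, l→v is +10 — the shift increases by 1 each position. Letter i (0-indexed) is shifted by i+7, so successive shifts are 7, 8, 9, ….
Decoding wicspzg: w−7=p, i−8=a, c−9=t, s−10=i, p−11=e, z−12=n, g−13=t.

patient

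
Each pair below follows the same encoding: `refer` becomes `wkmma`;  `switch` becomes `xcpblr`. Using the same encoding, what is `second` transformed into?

In refer: r→w is +5, e→k is +6, f→m is +7, e→m is +8 — the shift increases by 1 each position. The shift increases by 1 at each position, starting from +5: 5, 6, 7, ….
For second: s+5=x, e+6=k, c+7=j, o+8=w, n+9=w, d+10=n.

xkjwwn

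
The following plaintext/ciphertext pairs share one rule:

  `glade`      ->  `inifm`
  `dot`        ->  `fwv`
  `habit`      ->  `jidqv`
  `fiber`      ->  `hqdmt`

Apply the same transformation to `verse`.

xmtum

The rule splits by letter class: vowels +8, consonants +2.
For verse: v(cons)+2=x, e(vowel)+8=m, r(cons)+2=t, s(cons)+2=u, e(vowel)+8=m.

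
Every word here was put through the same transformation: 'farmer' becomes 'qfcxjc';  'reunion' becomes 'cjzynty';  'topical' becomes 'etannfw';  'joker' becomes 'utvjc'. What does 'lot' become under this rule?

The shift depends on letter class: consonant f→q is +11, but vowel a→f is +5. Vowels shift forward by 5 and consonants shift forward by 11.
For lot: l(cons)+11=w, o(vowel)+5=t, t(cons)+11=e.

wte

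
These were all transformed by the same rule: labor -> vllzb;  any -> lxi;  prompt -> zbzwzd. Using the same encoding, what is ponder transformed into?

zzxnpb

The rule splits by letter class: vowels +11, consonants +10.
On ponder: p(cons)+10=z, o(vowel)+11=z, n(cons)+10=x, d(cons)+10=n, e(vowel)+11=p, r(cons)+10=b.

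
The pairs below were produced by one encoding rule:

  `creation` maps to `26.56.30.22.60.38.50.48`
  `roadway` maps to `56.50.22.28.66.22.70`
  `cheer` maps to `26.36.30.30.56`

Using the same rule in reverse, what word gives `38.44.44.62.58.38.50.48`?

With a=1..z=26, the number is 2·pos + 20.
Undoing it on 38.44.44.62.58.38.50.48: 38→(38−20)÷2=9=i, 44→(44−20)÷2=12=l, 44→(44−20)÷2=12=l, 62→(62−20)÷2=21=u, 58→(58−20)÷2=19=s, 38→(38−20)÷2=9=i, 50→(50−20)÷2=15=o, 48→(48−20)÷2=14=n.

illusion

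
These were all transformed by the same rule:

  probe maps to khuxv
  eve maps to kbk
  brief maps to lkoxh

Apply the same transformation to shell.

The output letters match the input read backwards, each shifted +6: probe reversed is eborp. Read the word backwards and shift each letter +6.
For shell: reverse → llehs; then shift: l+6=r, l+6=r, e+6=k, h+6=n, s+6=y.

rrkny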